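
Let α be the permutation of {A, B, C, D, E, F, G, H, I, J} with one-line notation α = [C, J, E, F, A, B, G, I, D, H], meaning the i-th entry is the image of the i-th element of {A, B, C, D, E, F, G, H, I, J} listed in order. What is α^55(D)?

F

Tracing D → F → … returns to D after 6 steps, so D lies in a 6-cycle (B J H I D F).
Since the cycle has length 6, α^55 acts on it the same as α^1 (55 mod 6 = 1).
Stepping 1 place around the cycle: D → F.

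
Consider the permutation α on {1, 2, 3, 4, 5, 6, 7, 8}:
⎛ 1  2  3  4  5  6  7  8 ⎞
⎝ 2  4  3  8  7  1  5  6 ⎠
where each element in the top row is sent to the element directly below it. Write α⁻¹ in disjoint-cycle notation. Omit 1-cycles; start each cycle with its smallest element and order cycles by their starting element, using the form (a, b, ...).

(1, 6, 8, 4, 2)(5, 7)

The cycle decomposition of α is (1, 2, 4, 8, 6)(5, 7).
The inverse reverses every cycle; in canonical form, α⁻¹ = (1, 6, 8, 4, 2)(5, 7).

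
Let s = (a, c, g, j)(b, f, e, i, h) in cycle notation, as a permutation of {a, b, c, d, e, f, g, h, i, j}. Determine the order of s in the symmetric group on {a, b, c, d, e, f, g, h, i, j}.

20

The disjoint cycles have lengths 5, 4, 1.
Since disjoint cycles commute, ord(s) = lcm(5, 4) = 20.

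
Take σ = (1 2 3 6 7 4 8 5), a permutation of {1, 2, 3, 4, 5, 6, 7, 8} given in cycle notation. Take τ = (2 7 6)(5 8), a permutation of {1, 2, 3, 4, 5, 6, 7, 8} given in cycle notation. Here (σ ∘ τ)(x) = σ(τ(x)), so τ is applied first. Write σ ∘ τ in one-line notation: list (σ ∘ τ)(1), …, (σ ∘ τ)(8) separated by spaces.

2 4 6 8 5 3 7 1

Chase each element through τ then σ: 1 → 1 → 2; 2 → 7 → 4; 3 → 3 → 6; 4 → 4 → 8; 5 → 8 → 5; 6 → 2 → 3; 7 → 6 → 7; 8 → 5 → 1.
So σ ∘ τ in one-line form is 2 4 6 8 5 3 7 1.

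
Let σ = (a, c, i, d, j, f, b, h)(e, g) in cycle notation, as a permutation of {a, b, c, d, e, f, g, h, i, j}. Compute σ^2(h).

c

h lies in the 8-cycle (a, c, i, d, j, f, b, h).
Advancing 2 steps from h: h → a → c.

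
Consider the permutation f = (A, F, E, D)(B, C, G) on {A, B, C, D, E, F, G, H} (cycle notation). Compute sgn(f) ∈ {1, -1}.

The cycle lengths are 4, 3, 1.
A cycle of length ℓ contributes ℓ−1 transpositions, so f is a product of 3 + 2 = 5 transpositions — odd.

-1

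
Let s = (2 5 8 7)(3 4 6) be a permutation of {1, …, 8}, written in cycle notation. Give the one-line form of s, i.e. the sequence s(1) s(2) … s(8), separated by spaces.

1 5 4 6 8 3 2 7

Reading each image from the cycles: 1↦1, 2↦5, 3↦4, 4↦6, 5↦8, 6↦3, 7↦2, 8↦7.
Listing these in domain order gives 1 5 4 6 8 3 2 7.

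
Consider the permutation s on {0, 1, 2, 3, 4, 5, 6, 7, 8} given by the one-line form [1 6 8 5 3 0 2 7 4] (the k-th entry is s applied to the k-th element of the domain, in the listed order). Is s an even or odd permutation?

odd

In disjoint-cycle form the cycle lengths are 8, 1.
A cycle is odd iff its length is even; s has 1 even-length cycle, so sgn(s) = (−1)^1 and s is odd.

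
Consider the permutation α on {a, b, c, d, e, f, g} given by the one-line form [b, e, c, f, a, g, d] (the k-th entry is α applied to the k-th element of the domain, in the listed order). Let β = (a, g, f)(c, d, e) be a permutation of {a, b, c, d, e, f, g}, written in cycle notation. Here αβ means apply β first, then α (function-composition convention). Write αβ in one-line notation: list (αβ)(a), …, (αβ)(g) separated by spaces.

d e f a c b g

For each element, apply β then α: a → g → d; b → b → e; c → d → f; d → e → a; e → c → c; f → a → b; g → f → g.
Collecting the images, αβ = [d e f a c b g].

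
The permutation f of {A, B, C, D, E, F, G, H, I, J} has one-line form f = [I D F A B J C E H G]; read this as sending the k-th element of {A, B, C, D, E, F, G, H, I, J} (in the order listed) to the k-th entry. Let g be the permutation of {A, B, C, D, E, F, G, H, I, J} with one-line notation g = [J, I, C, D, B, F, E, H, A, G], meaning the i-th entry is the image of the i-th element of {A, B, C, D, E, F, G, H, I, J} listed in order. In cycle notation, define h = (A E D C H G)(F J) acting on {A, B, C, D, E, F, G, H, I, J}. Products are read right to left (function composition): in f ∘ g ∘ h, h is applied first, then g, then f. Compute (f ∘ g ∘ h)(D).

(f ∘ g ∘ h)(D) = f(g(h(D))). h(D) = C, then g(C) = C, then f(C) = F, so the result is F.

F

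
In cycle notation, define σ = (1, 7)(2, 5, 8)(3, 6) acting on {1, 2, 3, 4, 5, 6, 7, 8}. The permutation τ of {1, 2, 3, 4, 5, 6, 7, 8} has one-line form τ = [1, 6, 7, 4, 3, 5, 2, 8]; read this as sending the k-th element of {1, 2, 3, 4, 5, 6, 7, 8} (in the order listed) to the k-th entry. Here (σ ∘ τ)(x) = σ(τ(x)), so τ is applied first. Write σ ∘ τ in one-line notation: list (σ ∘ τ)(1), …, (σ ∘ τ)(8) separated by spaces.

7 3 1 4 6 8 5 2

(σ ∘ τ)(x) = σ(τ(x)). Computing each image: σ(τ(1)) = σ(1) = 7, σ(τ(2)) = σ(6) = 3, σ(τ(3)) = σ(7) = 1, σ(τ(4)) = σ(4) = 4, σ(τ(5)) = σ(3) = 6, σ(τ(6)) = σ(5) = 8, σ(τ(7)) = σ(2) = 5, σ(τ(8)) = σ(8) = 2.
Hence σ ∘ τ = [7 3 1 4 6 8 5 2].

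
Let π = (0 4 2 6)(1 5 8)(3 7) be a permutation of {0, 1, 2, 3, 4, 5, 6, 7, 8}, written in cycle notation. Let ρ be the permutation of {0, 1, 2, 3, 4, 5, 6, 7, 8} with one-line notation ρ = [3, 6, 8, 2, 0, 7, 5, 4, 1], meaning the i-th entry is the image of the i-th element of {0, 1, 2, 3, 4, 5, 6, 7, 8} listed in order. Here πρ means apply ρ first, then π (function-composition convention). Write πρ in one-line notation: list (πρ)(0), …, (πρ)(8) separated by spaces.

7 0 1 6 4 3 8 2 5

(πρ)(x) = π(ρ(x)). Computing each image: π(ρ(0)) = π(3) = 7, π(ρ(1)) = π(6) = 0, π(ρ(2)) = π(8) = 1, π(ρ(3)) = π(2) = 6, π(ρ(4)) = π(0) = 4, π(ρ(5)) = π(7) = 3, π(ρ(6)) = π(5) = 8, π(ρ(7)) = π(4) = 2, π(ρ(8)) = π(1) = 5.
Hence πρ = [7 0 1 6 4 3 8 2 5].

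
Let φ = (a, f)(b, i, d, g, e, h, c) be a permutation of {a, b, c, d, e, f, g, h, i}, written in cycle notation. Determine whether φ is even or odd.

The cycle lengths are 7, 2.
A cycle is odd iff its length is even; φ has 1 even-length cycle, so sgn(φ) = (−1)^1 and φ is odd.

odd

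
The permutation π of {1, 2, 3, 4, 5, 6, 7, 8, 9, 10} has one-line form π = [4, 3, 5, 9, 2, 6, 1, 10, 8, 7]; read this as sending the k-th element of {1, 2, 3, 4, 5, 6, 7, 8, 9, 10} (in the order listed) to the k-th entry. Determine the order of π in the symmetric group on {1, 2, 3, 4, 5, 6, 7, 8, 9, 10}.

6

Writing π as disjoint cycles, the cycle lengths are 6, 3, 1.
The order is lcm(6, 3) = 6.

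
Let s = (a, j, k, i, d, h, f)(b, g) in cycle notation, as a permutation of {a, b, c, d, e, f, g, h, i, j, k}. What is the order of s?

14

The cycle type of s is (7, 2, 1, 1).
Since disjoint cycles commute, ord(s) = lcm(7, 2) = 14.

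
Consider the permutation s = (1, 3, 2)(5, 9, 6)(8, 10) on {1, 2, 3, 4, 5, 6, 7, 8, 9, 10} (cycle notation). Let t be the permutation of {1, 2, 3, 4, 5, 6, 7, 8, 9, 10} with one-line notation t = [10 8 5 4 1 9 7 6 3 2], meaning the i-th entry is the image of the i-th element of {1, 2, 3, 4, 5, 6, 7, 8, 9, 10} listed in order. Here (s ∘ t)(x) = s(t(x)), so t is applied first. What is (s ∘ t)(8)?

5

(s ∘ t)(8) = s(t(8)). t(8) = 6, then s(6) = 5. So (s ∘ t)(8) = 5.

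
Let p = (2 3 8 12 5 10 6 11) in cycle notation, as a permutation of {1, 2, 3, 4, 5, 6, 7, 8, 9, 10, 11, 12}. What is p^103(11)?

11 lies in the 8-cycle (2 3 8 12 5 10 6 11).
Since the cycle has length 8, p^103 acts on it the same as p^7 (103 mod 8 = 7).
Stepping 7 places around the cycle: 11 → 2 → 3 → 8 → 12 → 5 → 10 → 6.

6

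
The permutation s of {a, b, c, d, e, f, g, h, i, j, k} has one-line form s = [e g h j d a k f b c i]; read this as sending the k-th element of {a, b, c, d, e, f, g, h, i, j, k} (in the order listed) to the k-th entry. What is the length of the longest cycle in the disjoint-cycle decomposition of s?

Decomposing into disjoint cycles gives (a e d j c h f)(b g k i); the longest has length 7.

7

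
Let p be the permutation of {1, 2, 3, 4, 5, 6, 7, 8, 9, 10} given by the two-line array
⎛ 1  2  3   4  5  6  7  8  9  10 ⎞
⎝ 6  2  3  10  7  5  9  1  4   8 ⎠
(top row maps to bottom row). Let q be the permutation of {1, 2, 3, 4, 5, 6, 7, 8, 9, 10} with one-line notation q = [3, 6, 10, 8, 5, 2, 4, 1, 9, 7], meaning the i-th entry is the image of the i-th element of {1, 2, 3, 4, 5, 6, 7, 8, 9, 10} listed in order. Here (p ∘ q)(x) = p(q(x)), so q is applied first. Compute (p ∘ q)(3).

8

q(3) = 10, then p(10) = 8; composing gives (p ∘ q)(3) = 8.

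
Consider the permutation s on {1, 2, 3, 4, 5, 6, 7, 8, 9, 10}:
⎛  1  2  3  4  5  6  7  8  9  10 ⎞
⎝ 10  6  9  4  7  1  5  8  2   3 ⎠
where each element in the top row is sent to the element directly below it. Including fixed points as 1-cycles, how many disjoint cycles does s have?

4

The cycle decomposition is (1, 10, 3, 9, 2, 6)(4)(5, 7)(8), which has 4 cycles (counting 1-cycles).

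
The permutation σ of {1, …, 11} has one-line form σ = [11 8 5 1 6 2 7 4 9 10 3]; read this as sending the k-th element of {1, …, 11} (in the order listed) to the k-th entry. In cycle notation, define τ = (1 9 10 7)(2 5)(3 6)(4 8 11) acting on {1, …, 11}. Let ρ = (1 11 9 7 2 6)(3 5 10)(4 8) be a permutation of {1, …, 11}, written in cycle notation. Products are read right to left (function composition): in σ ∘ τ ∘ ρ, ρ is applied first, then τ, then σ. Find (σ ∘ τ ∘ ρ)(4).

3

Chase 4: ρ(4) = 8; τ(8) = 11; σ(11) = 3. Hence (σ ∘ τ ∘ ρ)(4) = 3.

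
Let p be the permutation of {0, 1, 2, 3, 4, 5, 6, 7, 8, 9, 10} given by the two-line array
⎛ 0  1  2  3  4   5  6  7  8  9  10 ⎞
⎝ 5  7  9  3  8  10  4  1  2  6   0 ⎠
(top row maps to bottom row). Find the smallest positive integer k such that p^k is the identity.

30

The disjoint-cycle form of p has cycle lengths 5, 3, 2, 1.
The order is lcm(5, 3, 2) = 30.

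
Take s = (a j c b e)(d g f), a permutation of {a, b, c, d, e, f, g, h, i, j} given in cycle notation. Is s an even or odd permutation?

even

The cycle lengths are 5, 3, 1, 1.
A cycle is odd iff its length is even; s has 0 even-length cycles, so sgn(s) = (−1)^0 and s is even.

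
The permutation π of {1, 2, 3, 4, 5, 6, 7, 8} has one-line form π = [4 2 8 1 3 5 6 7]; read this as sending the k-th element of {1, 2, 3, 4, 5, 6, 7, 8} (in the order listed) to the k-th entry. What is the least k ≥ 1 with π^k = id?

10

Decomposing into disjoint cycles gives cycle lengths 5, 2, 1.
The order of π is the least common multiple of its cycle lengths: lcm(5, 2) = 10.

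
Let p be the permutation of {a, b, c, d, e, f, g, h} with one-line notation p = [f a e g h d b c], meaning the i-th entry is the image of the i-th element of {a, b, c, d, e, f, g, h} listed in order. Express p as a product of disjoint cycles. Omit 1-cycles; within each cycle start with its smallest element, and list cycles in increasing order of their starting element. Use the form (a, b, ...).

From a: a → f → d → g → b → a, closing the cycle (a, f, d, g, b).
Continuing from each remaining unvisited element yields (a, f, d, g, b)(c, e, h).

(a, f, d, g, b)(c, e, h)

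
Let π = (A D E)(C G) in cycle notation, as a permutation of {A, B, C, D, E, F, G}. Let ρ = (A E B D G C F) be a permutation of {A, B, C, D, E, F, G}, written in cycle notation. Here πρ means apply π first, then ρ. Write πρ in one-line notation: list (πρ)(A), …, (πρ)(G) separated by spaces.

(πρ)(x) = ρ(π(x)). Computing each image: ρ(π(A)) = ρ(D) = G, ρ(π(B)) = ρ(B) = D, ρ(π(C)) = ρ(G) = C, ρ(π(D)) = ρ(E) = B, ρ(π(E)) = ρ(A) = E, ρ(π(F)) = ρ(F) = A, ρ(π(G)) = ρ(C) = F.
Hence πρ = [G D C B E A F].

G D C B E A F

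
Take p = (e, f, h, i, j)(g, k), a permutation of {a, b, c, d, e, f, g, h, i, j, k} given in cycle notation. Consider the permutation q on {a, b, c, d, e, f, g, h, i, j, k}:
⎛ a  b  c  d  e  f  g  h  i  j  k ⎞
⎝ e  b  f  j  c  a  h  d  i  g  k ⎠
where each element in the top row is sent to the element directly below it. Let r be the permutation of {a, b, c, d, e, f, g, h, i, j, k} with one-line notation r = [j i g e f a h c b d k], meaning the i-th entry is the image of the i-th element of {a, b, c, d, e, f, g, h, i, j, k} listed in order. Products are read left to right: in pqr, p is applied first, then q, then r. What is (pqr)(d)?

Chase d: p(d) = d; q(d) = j; r(j) = d. Hence (pqr)(d) = d.

d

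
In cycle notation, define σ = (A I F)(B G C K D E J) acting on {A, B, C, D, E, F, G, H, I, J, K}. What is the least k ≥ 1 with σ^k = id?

21

The disjoint cycles have lengths 7, 3, 1.
Since disjoint cycles commute, ord(σ) = lcm(7, 3) = 21.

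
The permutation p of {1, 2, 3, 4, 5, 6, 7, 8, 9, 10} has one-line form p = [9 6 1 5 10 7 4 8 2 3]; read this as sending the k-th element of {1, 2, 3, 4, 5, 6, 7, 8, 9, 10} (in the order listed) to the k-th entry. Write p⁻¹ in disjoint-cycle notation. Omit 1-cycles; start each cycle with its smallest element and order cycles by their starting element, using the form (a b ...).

(1 3 10 5 4 7 6 2 9)

First write p in disjoint cycles: (1 9 2 6 7 4 5 10 3).
Reversing each cycle (and rotating so the smallest element leads) gives p⁻¹ = (1 3 10 5 4 7 6 2 9).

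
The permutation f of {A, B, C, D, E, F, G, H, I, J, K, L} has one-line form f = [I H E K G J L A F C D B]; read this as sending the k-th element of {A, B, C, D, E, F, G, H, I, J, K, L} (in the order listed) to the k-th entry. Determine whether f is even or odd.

In disjoint-cycle form the cycle lengths are 10, 2.
A cycle of length ℓ contributes ℓ−1 transpositions, so f is a product of 9 + 1 = 10 transpositions — even.

even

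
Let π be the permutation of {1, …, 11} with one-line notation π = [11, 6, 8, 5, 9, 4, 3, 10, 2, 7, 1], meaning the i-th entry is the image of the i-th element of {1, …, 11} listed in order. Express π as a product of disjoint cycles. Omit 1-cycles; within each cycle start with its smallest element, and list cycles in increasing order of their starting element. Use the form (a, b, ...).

Start at 1 and follow images: 1 → 11 → 1, giving the cycle (1, 11).
Continuing from each remaining unvisited element yields (1, 11)(2, 6, 4, 5, 9)(3, 8, 10, 7).

(1, 11)(2, 6, 4, 5, 9)(3, 8, 10, 7)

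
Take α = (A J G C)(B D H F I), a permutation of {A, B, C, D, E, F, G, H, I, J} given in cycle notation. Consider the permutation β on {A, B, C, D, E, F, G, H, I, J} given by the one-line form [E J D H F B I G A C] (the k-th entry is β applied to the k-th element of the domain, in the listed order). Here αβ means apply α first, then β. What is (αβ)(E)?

(αβ)(E) = β(α(E)). α(E) = E, then β(E) = F. So (αβ)(E) = F.

F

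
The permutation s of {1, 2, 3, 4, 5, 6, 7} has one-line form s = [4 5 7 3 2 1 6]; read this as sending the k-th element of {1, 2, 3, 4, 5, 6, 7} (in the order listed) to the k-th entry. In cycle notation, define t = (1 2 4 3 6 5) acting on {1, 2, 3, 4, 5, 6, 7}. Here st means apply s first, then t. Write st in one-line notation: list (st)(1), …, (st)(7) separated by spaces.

3 1 7 6 4 2 5

(st)(x) = t(s(x)). Computing each image: t(s(1)) = t(4) = 3, t(s(2)) = t(5) = 1, t(s(3)) = t(7) = 7, t(s(4)) = t(3) = 6, t(s(5)) = t(2) = 4, t(s(6)) = t(1) = 2, t(s(7)) = t(6) = 5.
Hence st = [3 1 7 6 4 2 5].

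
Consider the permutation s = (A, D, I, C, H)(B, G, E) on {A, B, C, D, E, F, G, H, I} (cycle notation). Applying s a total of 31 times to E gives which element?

E lies in the 3-cycle (B, G, E).
Powers repeat with period 3 on this cycle, and 31 mod 3 = 1, so s^31(E) = s^1(E).
Stepping 1 place around the cycle: E → B.

B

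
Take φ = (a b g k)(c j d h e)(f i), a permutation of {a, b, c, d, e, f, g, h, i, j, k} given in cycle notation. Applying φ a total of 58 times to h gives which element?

h lies in the 5-cycle (c j d h e).
On a 5-cycle, φ^5 is the identity, so φ^58 = φ^3 there (58 ≡ 3 mod 5).
Stepping 3 places around the cycle: h → e → c → j.

j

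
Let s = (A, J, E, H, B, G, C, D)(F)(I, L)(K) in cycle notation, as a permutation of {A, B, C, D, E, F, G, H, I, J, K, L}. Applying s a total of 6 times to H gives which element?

J

H lies in the 8-cycle (A, J, E, H, B, G, C, D).
Stepping 6 places around the cycle: H → B → G → C → D → A → J.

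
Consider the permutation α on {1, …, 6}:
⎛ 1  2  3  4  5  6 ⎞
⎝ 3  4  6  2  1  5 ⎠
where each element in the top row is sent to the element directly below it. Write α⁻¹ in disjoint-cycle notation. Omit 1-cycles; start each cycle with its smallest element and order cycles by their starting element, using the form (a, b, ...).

First write α in disjoint cycles: (1, 3, 6, 5)(2, 4).
Reversing each cycle (and rotating so the smallest element leads) gives α⁻¹ = (1, 5, 6, 3)(2, 4).

(1, 5, 6, 3)(2, 4)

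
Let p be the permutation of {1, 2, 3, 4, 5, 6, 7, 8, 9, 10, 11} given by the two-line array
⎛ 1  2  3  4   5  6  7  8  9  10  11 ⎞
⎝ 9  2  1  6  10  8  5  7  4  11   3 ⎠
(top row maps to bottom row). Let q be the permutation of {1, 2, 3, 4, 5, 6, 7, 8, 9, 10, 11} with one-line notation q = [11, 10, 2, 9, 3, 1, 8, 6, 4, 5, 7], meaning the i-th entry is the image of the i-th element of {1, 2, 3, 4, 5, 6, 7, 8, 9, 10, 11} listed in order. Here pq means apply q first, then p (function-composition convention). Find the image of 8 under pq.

8

(pq)(8) = p(q(8)). q(8) = 6, then p(6) = 8. So (pq)(8) = 8.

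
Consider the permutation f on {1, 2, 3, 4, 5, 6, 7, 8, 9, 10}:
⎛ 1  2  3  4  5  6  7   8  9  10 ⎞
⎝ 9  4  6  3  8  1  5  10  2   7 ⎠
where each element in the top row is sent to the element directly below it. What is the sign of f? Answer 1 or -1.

1

In disjoint-cycle form the cycle lengths are 6, 4.
A cycle is odd iff its length is even; f has 2 even-length cycles, so sgn(f) = (−1)^2 and f is even.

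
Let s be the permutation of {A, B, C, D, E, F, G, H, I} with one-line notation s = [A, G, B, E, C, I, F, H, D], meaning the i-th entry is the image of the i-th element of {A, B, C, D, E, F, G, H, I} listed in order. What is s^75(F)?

Tracing F → I → … returns to F after 7 steps, so F lies in a 7-cycle (B, G, F, I, D, E, C).
On a 7-cycle, s^7 is the identity, so s^75 = s^5 there (75 ≡ 5 mod 7).
Stepping 5 places around the cycle: F → I → D → E → C → B.

B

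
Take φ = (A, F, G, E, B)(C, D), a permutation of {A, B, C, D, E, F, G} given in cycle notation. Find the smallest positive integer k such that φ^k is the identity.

The cycle type of φ is (5, 2).
The order of φ is the least common multiple of its cycle lengths: lcm(5, 2) = 10.

10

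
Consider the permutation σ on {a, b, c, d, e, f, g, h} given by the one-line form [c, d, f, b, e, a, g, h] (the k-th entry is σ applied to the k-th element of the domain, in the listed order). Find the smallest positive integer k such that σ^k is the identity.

Decomposing into disjoint cycles gives cycle lengths 3, 2, 1, 1, 1.
The order of σ is the least common multiple of its cycle lengths: lcm(3, 2) = 6.

6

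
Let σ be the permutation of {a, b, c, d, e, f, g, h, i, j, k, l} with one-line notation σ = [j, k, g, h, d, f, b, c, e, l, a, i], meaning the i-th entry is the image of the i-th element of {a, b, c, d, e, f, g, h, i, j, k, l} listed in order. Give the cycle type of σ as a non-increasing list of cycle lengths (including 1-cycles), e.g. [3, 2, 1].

[11, 1]

The disjoint cycles are (a j l i e d h c g b k)(f), with lengths 11, 1 in non-increasing order.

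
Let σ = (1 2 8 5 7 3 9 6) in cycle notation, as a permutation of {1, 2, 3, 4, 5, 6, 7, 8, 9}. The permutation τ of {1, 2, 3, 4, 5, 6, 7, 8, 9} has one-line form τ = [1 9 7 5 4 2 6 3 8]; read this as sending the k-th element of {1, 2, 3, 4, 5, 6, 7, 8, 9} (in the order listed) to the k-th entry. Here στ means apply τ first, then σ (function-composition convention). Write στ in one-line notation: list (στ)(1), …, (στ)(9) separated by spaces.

2 6 3 7 4 8 1 9 5

For each element, apply τ then σ: 1 → 1 → 2; 2 → 9 → 6; 3 → 7 → 3; 4 → 5 → 7; 5 → 4 → 4; 6 → 2 → 8; 7 → 6 → 1; 8 → 3 → 9; 9 → 8 → 5.
So στ in one-line form is 2 6 3 7 4 8 1 9 5.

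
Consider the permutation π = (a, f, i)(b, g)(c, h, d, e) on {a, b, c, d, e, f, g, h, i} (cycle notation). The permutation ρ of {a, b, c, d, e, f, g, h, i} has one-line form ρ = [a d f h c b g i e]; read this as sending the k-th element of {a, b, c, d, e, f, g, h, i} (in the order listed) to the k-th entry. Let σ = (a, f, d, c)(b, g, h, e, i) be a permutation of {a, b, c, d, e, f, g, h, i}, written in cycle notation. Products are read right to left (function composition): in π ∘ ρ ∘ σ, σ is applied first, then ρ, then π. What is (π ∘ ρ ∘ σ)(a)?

(π ∘ ρ ∘ σ)(a) = π(ρ(σ(a))). σ(a) = f, then ρ(f) = b, then π(b) = g, so the result is g.

g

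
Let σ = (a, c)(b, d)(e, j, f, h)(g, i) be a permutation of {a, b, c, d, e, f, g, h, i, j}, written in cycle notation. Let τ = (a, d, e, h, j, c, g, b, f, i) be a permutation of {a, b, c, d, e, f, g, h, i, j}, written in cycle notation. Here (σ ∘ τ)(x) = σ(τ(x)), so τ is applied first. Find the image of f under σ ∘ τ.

g

τ(f) = i, then σ(i) = g; composing gives (σ ∘ τ)(f) = g.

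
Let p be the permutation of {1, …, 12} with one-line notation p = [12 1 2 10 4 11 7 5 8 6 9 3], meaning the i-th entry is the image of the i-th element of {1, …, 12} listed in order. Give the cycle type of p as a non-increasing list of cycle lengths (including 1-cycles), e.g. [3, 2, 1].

[7, 4, 1]

The disjoint cycles are (1, 12, 3, 2)(4, 10, 6, 11, 9, 8, 5)(7), with lengths 7, 4, 1 in non-increasing order.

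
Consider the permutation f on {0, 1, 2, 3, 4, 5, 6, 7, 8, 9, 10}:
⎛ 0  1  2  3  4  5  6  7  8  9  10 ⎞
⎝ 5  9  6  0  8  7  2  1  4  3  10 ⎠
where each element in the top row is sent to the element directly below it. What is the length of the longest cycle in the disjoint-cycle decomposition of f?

Decomposing into disjoint cycles gives (0 5 7 1 9 3)(2 6)(4 8); the longest has length 6.

6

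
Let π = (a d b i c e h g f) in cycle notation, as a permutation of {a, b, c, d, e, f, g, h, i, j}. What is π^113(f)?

c

f lies in the 9-cycle (a d b i c e h g f).
On a 9-cycle, π^9 is the identity, so π^113 = π^5 there (113 ≡ 5 mod 9).
Stepping 5 places around the cycle: f → a → d → b → i → c.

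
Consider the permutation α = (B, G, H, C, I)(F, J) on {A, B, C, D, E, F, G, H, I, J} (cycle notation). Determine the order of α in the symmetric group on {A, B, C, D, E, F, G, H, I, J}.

10

The cycle type of α is (5, 2, 1, 1, 1).
Since disjoint cycles commute, ord(α) = lcm(5, 2) = 10.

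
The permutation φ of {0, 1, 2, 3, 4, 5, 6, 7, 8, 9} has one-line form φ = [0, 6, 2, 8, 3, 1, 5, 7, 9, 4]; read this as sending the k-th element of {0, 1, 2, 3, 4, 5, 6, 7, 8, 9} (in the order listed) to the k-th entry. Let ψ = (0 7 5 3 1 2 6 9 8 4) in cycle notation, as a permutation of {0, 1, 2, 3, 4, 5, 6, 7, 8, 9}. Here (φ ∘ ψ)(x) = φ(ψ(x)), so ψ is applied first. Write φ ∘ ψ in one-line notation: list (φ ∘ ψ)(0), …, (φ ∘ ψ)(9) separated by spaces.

For each element, apply ψ then φ: 0 → 7 → 7; 1 → 2 → 2; 2 → 6 → 5; 3 → 1 → 6; 4 → 0 → 0; 5 → 3 → 8; 6 → 9 → 4; 7 → 5 → 1; 8 → 4 → 3; 9 → 8 → 9.
Collecting the images, φ ∘ ψ = [7 2 5 6 0 8 4 1 3 9].

7 2 5 6 0 8 4 1 3 9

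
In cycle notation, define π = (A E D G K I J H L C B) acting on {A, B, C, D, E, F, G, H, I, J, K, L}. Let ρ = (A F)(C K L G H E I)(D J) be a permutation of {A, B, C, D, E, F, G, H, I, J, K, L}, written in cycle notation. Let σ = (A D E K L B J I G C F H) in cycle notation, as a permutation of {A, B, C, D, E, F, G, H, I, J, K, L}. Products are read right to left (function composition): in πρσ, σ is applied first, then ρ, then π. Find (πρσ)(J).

B

(πρσ)(J) = π(ρ(σ(J))). σ(J) = I, then ρ(I) = C, then π(C) = B, so the result is B.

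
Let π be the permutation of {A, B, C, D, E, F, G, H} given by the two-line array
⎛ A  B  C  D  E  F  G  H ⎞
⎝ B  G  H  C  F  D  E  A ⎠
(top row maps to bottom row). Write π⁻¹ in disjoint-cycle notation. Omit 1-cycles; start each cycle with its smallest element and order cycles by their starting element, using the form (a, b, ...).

The cycle decomposition of π is (A, B, G, E, F, D, C, H).
Reversing each cycle (and rotating so the smallest element leads) gives π⁻¹ = (A, H, C, D, F, E, G, B).

(A, H, C, D, F, E, G, B)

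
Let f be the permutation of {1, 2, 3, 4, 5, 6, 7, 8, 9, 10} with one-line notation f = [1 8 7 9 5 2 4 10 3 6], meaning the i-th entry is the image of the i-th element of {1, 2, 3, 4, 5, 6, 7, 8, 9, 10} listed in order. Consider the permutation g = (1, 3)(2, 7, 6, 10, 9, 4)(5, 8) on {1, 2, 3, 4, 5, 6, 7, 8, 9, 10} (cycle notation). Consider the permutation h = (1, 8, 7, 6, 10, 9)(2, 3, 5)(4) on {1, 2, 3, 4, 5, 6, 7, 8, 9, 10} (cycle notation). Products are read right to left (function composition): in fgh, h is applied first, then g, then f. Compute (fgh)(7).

Chase 7: h(7) = 6; g(6) = 10; f(10) = 6. Hence (fgh)(7) = 6.

6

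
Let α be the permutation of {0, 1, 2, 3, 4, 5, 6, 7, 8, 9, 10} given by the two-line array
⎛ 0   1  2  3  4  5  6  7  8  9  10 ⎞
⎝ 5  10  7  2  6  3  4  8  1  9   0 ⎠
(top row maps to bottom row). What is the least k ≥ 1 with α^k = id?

8

Decomposing into disjoint cycles gives cycle lengths 8, 2, 1.
The order of α is the least common multiple of its cycle lengths: lcm(8, 2) = 8.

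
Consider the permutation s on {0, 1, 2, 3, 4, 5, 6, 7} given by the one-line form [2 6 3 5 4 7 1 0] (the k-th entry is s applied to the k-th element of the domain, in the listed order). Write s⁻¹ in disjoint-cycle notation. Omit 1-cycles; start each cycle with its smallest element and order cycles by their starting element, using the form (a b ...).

First write s in disjoint cycles: (0 2 3 5 7)(1 6).
The inverse reverses every cycle; in canonical form, s⁻¹ = (0 7 5 3 2)(1 6).

(0 7 5 3 2)(1 6)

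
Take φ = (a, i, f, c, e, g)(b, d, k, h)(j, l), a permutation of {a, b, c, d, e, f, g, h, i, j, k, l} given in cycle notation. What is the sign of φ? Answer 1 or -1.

The cycle lengths are 6, 4, 2.
A cycle of length ℓ contributes ℓ−1 transpositions, so φ is a product of 5 + 3 + 1 = 9 transpositions — odd.

-1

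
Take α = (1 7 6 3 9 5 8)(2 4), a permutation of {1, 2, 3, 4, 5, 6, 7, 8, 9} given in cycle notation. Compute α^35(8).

8 lies in the 7-cycle (1 7 6 3 9 5 8).
On a 7-cycle, α^7 is the identity, so α^35 = α^0 there (35 ≡ 0 mod 7).
So α^35(8) = 8.

8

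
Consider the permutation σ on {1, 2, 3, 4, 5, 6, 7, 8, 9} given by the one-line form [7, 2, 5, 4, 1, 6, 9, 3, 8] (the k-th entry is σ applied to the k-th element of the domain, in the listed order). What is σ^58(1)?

Tracing 1 → 7 → … returns to 1 after 6 steps, so 1 lies in a 6-cycle (1, 7, 9, 8, 3, 5).
Powers repeat with period 6 on this cycle, and 58 mod 6 = 4, so σ^58(1) = σ^4(1).
Stepping 4 places around the cycle: 1 → 7 → 9 → 8 → 3.

3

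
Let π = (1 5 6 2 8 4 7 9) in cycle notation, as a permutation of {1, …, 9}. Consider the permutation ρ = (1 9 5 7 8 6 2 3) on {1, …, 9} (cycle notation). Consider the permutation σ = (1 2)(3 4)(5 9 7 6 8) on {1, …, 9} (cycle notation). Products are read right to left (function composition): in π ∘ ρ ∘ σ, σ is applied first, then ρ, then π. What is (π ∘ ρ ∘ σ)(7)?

Chase 7: σ(7) = 6; ρ(6) = 2; π(2) = 8. Hence (π ∘ ρ ∘ σ)(7) = 8.

8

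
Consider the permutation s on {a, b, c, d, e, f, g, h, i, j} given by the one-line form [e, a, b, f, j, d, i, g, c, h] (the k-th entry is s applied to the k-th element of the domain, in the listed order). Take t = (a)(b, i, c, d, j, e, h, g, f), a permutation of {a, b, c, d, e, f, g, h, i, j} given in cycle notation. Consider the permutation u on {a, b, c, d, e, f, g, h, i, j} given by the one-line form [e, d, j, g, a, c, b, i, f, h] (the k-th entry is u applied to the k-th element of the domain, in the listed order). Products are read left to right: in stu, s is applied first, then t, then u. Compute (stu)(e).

a

(stu)(e) = u(t(s(e))). s(e) = j, then t(j) = e, then u(e) = a, so the result is a.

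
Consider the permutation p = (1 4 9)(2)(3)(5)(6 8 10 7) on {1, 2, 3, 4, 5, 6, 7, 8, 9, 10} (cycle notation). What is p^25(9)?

9 lies in the 3-cycle (1 4 9).
Since the cycle has length 3, p^25 acts on it the same as p^1 (25 mod 3 = 1).
Stepping 1 place around the cycle: 9 → 1.

1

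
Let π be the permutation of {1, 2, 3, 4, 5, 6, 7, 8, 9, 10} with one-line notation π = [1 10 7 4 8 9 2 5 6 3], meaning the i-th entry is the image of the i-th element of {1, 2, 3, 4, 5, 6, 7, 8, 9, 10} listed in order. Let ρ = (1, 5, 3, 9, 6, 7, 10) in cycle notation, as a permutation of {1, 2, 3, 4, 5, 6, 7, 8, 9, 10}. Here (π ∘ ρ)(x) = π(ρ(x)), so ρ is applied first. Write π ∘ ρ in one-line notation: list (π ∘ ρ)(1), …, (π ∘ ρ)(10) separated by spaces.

Chase each element through ρ then π: 1 → 5 → 8; 2 → 2 → 10; 3 → 9 → 6; 4 → 4 → 4; 5 → 3 → 7; 6 → 7 → 2; 7 → 10 → 3; 8 → 8 → 5; 9 → 6 → 9; 10 → 1 → 1.
Collecting the images, π ∘ ρ = [8 10 6 4 7 2 3 5 9 1].

8 10 6 4 7 2 3 5 9 1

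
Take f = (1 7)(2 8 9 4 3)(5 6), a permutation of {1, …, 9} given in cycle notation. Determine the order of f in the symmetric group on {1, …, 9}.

The disjoint cycles have lengths 5, 2, 2.
The order of f is the least common multiple of its cycle lengths: lcm(5, 2, 2) = 10.

10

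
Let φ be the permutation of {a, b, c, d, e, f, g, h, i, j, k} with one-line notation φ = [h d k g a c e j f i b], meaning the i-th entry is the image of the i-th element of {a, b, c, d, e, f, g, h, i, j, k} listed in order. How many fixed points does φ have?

0

No element satisfies φ(x) = x, so there are 0 fixed points.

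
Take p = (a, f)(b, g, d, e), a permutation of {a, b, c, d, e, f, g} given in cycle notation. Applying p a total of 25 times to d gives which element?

e

d lies in the 4-cycle (b, g, d, e).
Since the cycle has length 4, p^25 acts on it the same as p^1 (25 mod 4 = 1).
Stepping 1 place around the cycle: d → e.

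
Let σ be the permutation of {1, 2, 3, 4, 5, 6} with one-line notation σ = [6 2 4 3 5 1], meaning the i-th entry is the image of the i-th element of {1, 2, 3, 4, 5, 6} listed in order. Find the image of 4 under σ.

4 is element number 4 of the domain, and entry number 4 of the one-line form is 3, so σ(4) = 3.

3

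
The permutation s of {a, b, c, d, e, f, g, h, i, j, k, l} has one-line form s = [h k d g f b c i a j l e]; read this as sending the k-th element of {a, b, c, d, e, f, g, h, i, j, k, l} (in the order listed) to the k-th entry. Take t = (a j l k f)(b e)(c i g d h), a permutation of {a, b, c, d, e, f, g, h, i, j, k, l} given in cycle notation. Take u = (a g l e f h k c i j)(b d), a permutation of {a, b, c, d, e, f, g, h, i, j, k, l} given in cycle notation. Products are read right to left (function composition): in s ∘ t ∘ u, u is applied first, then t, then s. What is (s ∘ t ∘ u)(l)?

k

Apply the permutations in order: u(l) = e, then t(e) = b, then s(b) = k. So (s ∘ t ∘ u)(l) = k.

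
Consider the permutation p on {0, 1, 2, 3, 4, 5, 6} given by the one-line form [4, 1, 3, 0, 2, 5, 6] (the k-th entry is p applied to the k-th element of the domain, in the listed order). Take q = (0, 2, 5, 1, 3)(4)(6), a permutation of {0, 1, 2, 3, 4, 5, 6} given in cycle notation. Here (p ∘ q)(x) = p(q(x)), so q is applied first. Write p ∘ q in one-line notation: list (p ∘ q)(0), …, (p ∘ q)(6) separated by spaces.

(p ∘ q)(x) = p(q(x)). Computing each image: p(q(0)) = p(2) = 3, p(q(1)) = p(3) = 0, p(q(2)) = p(5) = 5, p(q(3)) = p(0) = 4, p(q(4)) = p(4) = 2, p(q(5)) = p(1) = 1, p(q(6)) = p(6) = 6.
Hence p ∘ q = [3 0 5 4 2 1 6].

3 0 5 4 2 1 6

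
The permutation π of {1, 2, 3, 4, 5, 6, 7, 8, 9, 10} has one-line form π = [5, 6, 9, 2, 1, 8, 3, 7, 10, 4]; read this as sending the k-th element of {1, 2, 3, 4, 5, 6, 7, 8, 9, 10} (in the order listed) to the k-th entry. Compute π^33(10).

4

Tracing 10 → 4 → … returns to 10 after 8 steps, so 10 lies in an 8-cycle (2 6 8 7 3 9 10 4).
Since the cycle has length 8, π^33 acts on it the same as π^1 (33 mod 8 = 1).
Stepping 1 place around the cycle: 10 → 4.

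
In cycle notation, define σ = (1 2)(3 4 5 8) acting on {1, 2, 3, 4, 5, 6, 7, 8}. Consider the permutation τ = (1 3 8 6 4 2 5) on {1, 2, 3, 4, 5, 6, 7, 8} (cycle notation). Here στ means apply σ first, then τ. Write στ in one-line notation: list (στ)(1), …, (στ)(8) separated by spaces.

5 3 2 1 6 4 7 8

For each element, apply σ then τ: 1 → 2 → 5; 2 → 1 → 3; 3 → 4 → 2; 4 → 5 → 1; 5 → 8 → 6; 6 → 6 → 4; 7 → 7 → 7; 8 → 3 → 8.
Collecting the images, στ = [5 3 2 1 6 4 7 8].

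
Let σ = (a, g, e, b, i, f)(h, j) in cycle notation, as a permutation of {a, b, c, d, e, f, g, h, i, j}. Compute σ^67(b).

i

b lies in the 6-cycle (a, g, e, b, i, f).
Since the cycle has length 6, σ^67 acts on it the same as σ^1 (67 mod 6 = 1).
Stepping 1 place around the cycle: b → i.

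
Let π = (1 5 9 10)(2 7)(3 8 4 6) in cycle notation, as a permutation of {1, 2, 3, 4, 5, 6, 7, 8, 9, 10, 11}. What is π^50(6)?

6 lies in the 4-cycle (3 8 4 6).
On a 4-cycle, π^4 is the identity, so π^50 = π^2 there (50 ≡ 2 mod 4).
Advancing 2 steps from 6: 6 → 3 → 8.

8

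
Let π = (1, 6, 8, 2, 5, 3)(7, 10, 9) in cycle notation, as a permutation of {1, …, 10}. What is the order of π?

6

The cycle type of π is (6, 3, 1).
Since disjoint cycles commute, ord(π) = lcm(6, 3) = 6.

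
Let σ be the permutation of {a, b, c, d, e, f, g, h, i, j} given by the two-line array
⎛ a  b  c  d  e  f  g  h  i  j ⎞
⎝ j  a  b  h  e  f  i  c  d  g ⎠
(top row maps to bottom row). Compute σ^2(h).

b

Tracing h → c → … returns to h after 8 steps, so h lies in an 8-cycle (a j g i d h c b).
Advancing 2 steps from h: h → c → b.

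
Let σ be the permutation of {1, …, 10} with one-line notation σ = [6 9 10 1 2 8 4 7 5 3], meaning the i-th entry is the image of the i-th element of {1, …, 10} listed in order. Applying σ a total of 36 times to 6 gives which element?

8

Tracing 6 → 8 → … returns to 6 after 5 steps, so 6 lies in a 5-cycle (1 6 8 7 4).
Powers repeat with period 5 on this cycle, and 36 mod 5 = 1, so σ^36(6) = σ^1(6).
Stepping 1 place around the cycle: 6 → 8.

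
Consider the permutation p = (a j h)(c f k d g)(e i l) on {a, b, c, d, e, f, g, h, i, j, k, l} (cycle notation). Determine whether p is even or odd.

even

The cycle lengths are 5, 3, 3, 1.
A cycle of length ℓ contributes ℓ−1 transpositions, so p is a product of 4 + 2 + 2 = 8 transpositions — even.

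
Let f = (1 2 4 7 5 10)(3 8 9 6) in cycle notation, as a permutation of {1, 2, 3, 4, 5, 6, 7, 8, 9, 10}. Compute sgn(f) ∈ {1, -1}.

The cycle lengths are 6, 4.
A cycle of length ℓ contributes ℓ−1 transpositions, so f is a product of 5 + 3 = 8 transpositions — even.

1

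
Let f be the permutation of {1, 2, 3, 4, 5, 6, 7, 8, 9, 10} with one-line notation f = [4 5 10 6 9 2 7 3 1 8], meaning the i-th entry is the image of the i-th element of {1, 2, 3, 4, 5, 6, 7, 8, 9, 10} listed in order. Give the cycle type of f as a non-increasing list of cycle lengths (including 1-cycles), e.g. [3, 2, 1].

The disjoint cycles are (1, 4, 6, 2, 5, 9)(3, 10, 8)(7), with lengths 6, 3, 1 in non-increasing order.

[6, 3, 1]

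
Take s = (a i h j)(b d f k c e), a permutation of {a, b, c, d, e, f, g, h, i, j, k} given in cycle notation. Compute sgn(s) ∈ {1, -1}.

1

The cycle lengths are 6, 4, 1.
A cycle of length ℓ contributes ℓ−1 transpositions, so s is a product of 5 + 3 = 8 transpositions — even.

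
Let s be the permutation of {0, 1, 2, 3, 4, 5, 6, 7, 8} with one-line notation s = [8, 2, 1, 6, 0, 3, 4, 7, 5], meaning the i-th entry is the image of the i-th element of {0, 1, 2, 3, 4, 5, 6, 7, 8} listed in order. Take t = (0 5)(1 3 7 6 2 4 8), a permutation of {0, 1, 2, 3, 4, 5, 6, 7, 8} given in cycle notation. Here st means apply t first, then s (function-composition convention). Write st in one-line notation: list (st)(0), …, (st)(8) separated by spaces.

3 6 0 7 5 8 1 4 2

(st)(x) = s(t(x)). Computing each image: s(t(0)) = s(5) = 3, s(t(1)) = s(3) = 6, s(t(2)) = s(4) = 0, s(t(3)) = s(7) = 7, s(t(4)) = s(8) = 5, s(t(5)) = s(0) = 8, s(t(6)) = s(2) = 1, s(t(7)) = s(6) = 4, s(t(8)) = s(1) = 2.
Hence st = [3 6 0 7 5 8 1 4 2].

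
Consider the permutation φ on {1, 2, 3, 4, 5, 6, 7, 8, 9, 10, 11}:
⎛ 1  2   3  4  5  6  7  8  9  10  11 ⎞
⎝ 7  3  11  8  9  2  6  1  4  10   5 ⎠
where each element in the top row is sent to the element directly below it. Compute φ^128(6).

1

Tracing 6 → 2 → … returns to 6 after 10 steps, so 6 lies in a 10-cycle (1, 7, 6, 2, 3, 11, 5, 9, 4, 8).
On a 10-cycle, φ^10 is the identity, so φ^128 = φ^8 there (128 ≡ 8 mod 10).
Stepping 8 places around the cycle: 6 → 2 → 3 → 11 → 5 → 9 → 4 → 8 → 1.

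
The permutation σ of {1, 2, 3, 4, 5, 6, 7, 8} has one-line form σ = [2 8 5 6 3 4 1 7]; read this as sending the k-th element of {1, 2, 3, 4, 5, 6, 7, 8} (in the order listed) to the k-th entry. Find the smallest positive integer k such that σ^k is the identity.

4

Decomposing into disjoint cycles gives cycle lengths 4, 2, 2.
Since disjoint cycles commute, ord(σ) = lcm(4, 2, 2) = 4.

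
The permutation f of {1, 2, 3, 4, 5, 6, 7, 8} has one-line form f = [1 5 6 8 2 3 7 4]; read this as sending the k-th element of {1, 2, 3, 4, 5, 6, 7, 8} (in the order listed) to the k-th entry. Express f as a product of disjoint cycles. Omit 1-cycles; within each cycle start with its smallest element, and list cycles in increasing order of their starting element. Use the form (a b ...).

(2 5)(3 6)(4 8)

Start at 2 and follow images: 2 → 5 → 2, giving the cycle (2 5).
Repeating from the next unused element and collecting all non-trivial cycles gives (2 5)(3 6)(4 8).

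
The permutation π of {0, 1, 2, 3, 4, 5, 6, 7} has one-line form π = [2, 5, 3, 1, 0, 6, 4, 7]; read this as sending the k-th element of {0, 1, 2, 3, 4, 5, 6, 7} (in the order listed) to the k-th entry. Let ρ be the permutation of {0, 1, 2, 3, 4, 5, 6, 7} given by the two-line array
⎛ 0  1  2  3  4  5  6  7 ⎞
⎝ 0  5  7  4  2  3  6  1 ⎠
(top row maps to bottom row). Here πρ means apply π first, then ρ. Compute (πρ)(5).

First apply π: π(5) = 6, then ρ(6) = 6. Thus (πρ)(5) = 6.

6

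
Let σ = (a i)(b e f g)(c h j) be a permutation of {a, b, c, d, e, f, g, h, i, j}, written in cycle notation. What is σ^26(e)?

g

e lies in the 4-cycle (b e f g).
Since the cycle has length 4, σ^26 acts on it the same as σ^2 (26 mod 4 = 2).
Stepping 2 places around the cycle: e → f → g.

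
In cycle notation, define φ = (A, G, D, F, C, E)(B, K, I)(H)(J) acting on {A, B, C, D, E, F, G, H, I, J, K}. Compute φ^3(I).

I lies in the 3-cycle (B, K, I).
Powers repeat with period 3 on this cycle, and 3 mod 3 = 0, so φ^3(I) = φ^0(I).
So φ^3(I) = I.

I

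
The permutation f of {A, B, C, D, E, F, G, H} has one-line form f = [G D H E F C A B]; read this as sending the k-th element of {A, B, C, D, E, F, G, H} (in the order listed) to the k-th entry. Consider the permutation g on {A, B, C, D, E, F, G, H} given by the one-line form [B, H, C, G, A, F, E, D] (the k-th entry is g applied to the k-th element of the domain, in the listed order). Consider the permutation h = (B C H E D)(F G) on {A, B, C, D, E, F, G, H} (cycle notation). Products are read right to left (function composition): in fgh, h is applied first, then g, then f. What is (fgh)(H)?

G

(fgh)(H) = f(g(h(H))). h(H) = E, then g(E) = A, then f(A) = G, so the result is G.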